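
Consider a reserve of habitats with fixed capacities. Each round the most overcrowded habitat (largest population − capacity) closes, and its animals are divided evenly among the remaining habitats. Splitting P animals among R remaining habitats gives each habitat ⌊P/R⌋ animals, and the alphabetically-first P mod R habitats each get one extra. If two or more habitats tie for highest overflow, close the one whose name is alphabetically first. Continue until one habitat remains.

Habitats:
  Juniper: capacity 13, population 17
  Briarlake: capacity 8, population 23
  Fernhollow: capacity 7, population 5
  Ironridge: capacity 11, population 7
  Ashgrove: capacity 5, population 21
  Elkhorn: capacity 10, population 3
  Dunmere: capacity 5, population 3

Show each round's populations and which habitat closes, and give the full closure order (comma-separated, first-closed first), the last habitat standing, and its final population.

Round 1: Ashgrove=21 Briarlake=23 Dunmere=3 Elkhorn=3 Fernhollow=5 Ironridge=7 Juniper=17 → close Ashgrove (overflow 16)
  21÷6 = 3 each, +1 to first 3
Round 2: Briarlake=27 Dunmere=7 Elkhorn=7 Fernhollow=8 Ironridge=10 Juniper=20 → close Briarlake (overflow 19)
  27÷5 = 5 each, +1 to first 2
Round 3: Dunmere=13 Elkhorn=13 Fernhollow=13 Ironridge=15 Juniper=25 → close Juniper (overflow 12)
  25÷4 = 6 each, +1 to first 1
Round 4: Dunmere=20 Elkhorn=19 Fernhollow=19 Ironridge=21 → close Dunmere (overflow 15)
  20÷3 = 6 each, +1 to first 2
Round 5: Elkhorn=26 Fernhollow=26 Ironridge=27 → close Fernhollow (overflow 19)
  26÷2 = 13 each, +1 to first 0
Round 6: Elkhorn=39 Ironridge=40 → close Elkhorn (overflow 29)
  39÷1 = 39 each, +1 to first 0

Closure order: Ashgrove, Briarlake, Juniper, Dunmere, Fernhollow, Elkhorn
Last habitat: Ironridge with 79 animals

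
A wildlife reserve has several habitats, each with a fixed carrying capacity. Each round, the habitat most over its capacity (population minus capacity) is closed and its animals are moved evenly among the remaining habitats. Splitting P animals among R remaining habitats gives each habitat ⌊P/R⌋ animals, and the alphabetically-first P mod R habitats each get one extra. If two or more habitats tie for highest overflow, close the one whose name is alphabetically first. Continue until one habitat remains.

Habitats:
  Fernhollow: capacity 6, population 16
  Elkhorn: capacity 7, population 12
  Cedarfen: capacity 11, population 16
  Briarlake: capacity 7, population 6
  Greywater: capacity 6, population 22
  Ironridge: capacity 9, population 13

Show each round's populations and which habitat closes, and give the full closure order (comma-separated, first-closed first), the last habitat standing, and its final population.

Closure order: Greywater, Fernhollow, Cedarfen, Elkhorn, Ironridge
Last habitat: Briarlake with 85 animals

Round 1: Briarlake=6 Cedarfen=16 Elkhorn=12 Fernhollow=16 Greywater=22 Ironridge=13 → close Greywater (overflow 16)
  22÷5 = 4 each, +1 to first 2
Round 2: Briarlake=11 Cedarfen=21 Elkhorn=16 Fernhollow=20 Ironridge=17 → close Fernhollow (overflow 14)
  20÷4 = 5 each, +1 to first 0
Round 3: Briarlake=16 Cedarfen=26 Elkhorn=21 Ironridge=22 → close Cedarfen (overflow 15)
  26÷3 = 8 each, +1 to first 2
Round 4: Briarlake=25 Elkhorn=30 Ironridge=30 → close Elkhorn (overflow 23)
  30÷2 = 15 each, +1 to first 0
Round 5: Briarlake=40 Ironridge=45 → close Ironridge (overflow 36)
  45÷1 = 45 each, +1 to first 0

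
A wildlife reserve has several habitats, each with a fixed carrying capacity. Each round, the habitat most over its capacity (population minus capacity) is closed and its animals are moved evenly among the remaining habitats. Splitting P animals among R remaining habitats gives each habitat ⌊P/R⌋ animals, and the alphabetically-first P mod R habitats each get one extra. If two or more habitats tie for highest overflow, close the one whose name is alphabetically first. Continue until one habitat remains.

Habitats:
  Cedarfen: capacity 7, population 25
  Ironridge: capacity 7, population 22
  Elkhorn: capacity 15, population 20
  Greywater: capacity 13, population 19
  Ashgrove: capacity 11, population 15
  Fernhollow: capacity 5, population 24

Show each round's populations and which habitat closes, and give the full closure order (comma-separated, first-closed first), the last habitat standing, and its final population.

Closure order: Fernhollow, Cedarfen, Ironridge, Elkhorn, Greywater
Last habitat: Ashgrove with 125 animals

Round 1: Ashgrove=15 Cedarfen=25 Elkhorn=20 Fernhollow=24 Greywater=19 Ironridge=22 → close Fernhollow (overflow 19)
  24÷5 = 4 each, +1 to first 4
Round 2: Ashgrove=20 Cedarfen=30 Elkhorn=25 Greywater=24 Ironridge=26 → close Cedarfen (overflow 23)
  30÷4 = 7 each, +1 to first 2
Round 3: Ashgrove=28 Elkhorn=33 Greywater=31 Ironridge=33 → close Ironridge (overflow 26)
  33÷3 = 11 each, +1 to first 0
Round 4: Ashgrove=39 Elkhorn=44 Greywater=42 → close Elkhorn (overflow 29)
  44÷2 = 22 each, +1 to first 0
Round 5: Ashgrove=61 Greywater=64 → close Greywater (overflow 51)
  64÷1 = 64 each, +1 to first 0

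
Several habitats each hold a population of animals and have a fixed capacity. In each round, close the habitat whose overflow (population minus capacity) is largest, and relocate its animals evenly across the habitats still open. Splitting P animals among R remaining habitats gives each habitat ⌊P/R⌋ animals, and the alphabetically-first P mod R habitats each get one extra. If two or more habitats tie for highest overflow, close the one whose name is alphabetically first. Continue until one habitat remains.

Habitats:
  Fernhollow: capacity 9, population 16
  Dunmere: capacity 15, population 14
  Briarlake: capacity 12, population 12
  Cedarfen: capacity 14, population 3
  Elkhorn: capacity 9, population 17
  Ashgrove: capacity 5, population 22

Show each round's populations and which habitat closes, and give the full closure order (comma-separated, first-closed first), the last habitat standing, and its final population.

Round 1: Ashgrove=22 Briarlake=12 Cedarfen=3 Dunmere=14 Elkhorn=17 Fernhollow=16 → close Ashgrove (overflow 17)
  22÷5 = 4 each, +1 to first 2
Round 2: Briarlake=17 Cedarfen=8 Dunmere=18 Elkhorn=21 Fernhollow=20 → close Elkhorn (overflow 12)
  21÷4 = 5 each, +1 to first 1
Round 3: Briarlake=23 Cedarfen=13 Dunmere=23 Fernhollow=25 → close Fernhollow (overflow 16)
  25÷3 = 8 each, +1 to first 1
Round 4: Briarlake=32 Cedarfen=21 Dunmere=31 → close Briarlake (overflow 20)
  32÷2 = 16 each, +1 to first 0
Round 5: Cedarfen=37 Dunmere=47 → close Dunmere (overflow 32)
  47÷1 = 47 each, +1 to first 0

Closure order: Ashgrove, Elkhorn, Fernhollow, Briarlake, Dunmere
Last habitat: Cedarfen with 84 animals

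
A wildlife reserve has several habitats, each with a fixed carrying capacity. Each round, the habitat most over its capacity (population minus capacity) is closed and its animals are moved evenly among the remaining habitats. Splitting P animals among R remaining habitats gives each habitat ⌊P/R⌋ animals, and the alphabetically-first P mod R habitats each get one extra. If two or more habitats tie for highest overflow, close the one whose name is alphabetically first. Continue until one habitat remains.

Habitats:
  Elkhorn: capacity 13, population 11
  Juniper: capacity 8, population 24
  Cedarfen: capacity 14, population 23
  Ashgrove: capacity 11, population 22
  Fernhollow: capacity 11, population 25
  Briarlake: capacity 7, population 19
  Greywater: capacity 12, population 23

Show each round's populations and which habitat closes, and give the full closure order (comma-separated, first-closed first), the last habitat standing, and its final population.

Round 1: Ashgrove=22 Briarlake=19 Cedarfen=23 Elkhorn=11 Fernhollow=25 Greywater=23 Juniper=24 → close Juniper (overflow 16)
  24÷6 = 4 each, +1 to first 0
Round 2: Ashgrove=26 Briarlake=23 Cedarfen=27 Elkhorn=15 Fernhollow=29 Greywater=27 → close Fernhollow (overflow 18)
  29÷5 = 5 each, +1 to first 4
Round 3: Ashgrove=32 Briarlake=29 Cedarfen=33 Elkhorn=21 Greywater=32 → close Briarlake (overflow 22)
  29÷4 = 7 each, +1 to first 1
Round 4: Ashgrove=40 Cedarfen=40 Elkhorn=28 Greywater=39 → close Ashgrove (overflow 29)
  40÷3 = 13 each, +1 to first 1
Round 5: Cedarfen=54 Elkhorn=41 Greywater=52 → close Cedarfen (overflow 40)
  54÷2 = 27 each, +1 to first 0
Round 6: Elkhorn=68 Greywater=79 → close Greywater (overflow 67)
  79÷1 = 79 each, +1 to first 0

Closure order: Juniper, Fernhollow, Briarlake, Ashgrove, Cedarfen, Greywater
Last habitat: Elkhorn with 147 animals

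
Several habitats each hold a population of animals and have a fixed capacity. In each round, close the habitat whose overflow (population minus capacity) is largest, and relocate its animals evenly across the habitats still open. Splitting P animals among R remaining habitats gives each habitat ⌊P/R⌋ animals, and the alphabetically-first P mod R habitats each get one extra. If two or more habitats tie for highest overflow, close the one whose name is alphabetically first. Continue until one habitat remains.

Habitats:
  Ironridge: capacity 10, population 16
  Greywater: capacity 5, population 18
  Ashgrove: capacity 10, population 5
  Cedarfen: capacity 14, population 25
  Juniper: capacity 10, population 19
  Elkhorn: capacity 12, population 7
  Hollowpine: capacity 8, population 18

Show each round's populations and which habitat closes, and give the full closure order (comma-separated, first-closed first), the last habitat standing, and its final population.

Closure order: Greywater, Cedarfen, Hollowpine, Juniper, Ironridge, Ashgrove
Last habitat: Elkhorn with 108 animals

Round 1: Ashgrove=5 Cedarfen=25 Elkhorn=7 Greywater=18 Hollowpine=18 Ironridge=16 Juniper=19 → close Greywater (overflow 13)
  18÷6 = 3 each, +1 to first 0
Round 2: Ashgrove=8 Cedarfen=28 Elkhorn=10 Hollowpine=21 Ironridge=19 Juniper=22 → close Cedarfen (overflow 14)
  28÷5 = 5 each, +1 to first 3
Round 3: Ashgrove=14 Elkhorn=16 Hollowpine=27 Ironridge=24 Juniper=27 → close Hollowpine (overflow 19)
  27÷4 = 6 each, +1 to first 3
Round 4: Ashgrove=21 Elkhorn=23 Ironridge=31 Juniper=33 → close Juniper (overflow 23)
  33÷3 = 11 each, +1 to first 0
Round 5: Ashgrove=32 Elkhorn=34 Ironridge=42 → close Ironridge (overflow 32)
  42÷2 = 21 each, +1 to first 0
Round 6: Ashgrove=53 Elkhorn=55 → close Ashgrove (overflow 43)
  53÷1 = 53 each, +1 to first 0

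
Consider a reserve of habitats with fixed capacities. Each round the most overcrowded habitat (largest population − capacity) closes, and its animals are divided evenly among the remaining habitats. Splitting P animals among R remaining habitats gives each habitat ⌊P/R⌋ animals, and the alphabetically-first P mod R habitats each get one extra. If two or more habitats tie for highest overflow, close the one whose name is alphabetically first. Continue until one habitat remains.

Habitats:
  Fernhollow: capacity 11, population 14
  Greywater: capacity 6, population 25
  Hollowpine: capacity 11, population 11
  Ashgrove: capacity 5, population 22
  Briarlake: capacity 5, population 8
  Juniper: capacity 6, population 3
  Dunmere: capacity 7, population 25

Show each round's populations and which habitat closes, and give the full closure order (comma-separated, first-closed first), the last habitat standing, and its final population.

Closure order: Greywater, Ashgrove, Dunmere, Briarlake, Fernhollow, Hollowpine
Last habitat: Juniper with 108 animals

Round 1: Ashgrove=22 Briarlake=8 Dunmere=25 Fernhollow=14 Greywater=25 Hollowpine=11 Juniper=3 → close Greywater (overflow 19)
  25÷6 = 4 each, +1 to first 1
Round 2: Ashgrove=27 Briarlake=12 Dunmere=29 Fernhollow=18 Hollowpine=15 Juniper=7 → close Ashgrove (overflow 22)
  27÷5 = 5 each, +1 to first 2
Round 3: Briarlake=18 Dunmere=35 Fernhollow=23 Hollowpine=20 Juniper=12 → close Dunmere (overflow 28)
  35÷4 = 8 each, +1 to first 3
Round 4: Briarlake=27 Fernhollow=32 Hollowpine=29 Juniper=20 → close Briarlake (overflow 22)
  27÷3 = 9 each, +1 to first 0
Round 5: Fernhollow=41 Hollowpine=38 Juniper=29 → close Fernhollow (overflow 30)
  41÷2 = 20 each, +1 to first 1
Round 6: Hollowpine=59 Juniper=49 → close Hollowpine (overflow 48)
  59÷1 = 59 each, +1 to first 0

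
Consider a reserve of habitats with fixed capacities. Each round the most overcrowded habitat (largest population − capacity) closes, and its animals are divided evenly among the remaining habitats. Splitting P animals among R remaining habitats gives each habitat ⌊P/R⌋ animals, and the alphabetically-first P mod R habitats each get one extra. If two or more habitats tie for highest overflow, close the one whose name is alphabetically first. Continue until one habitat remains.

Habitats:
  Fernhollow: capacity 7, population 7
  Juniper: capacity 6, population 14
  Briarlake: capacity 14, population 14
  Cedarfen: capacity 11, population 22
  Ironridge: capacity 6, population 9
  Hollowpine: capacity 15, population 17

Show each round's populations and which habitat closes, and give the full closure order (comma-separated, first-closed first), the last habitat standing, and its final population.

Closure order: Cedarfen, Juniper, Ironridge, Briarlake, Fernhollow
Last habitat: Hollowpine with 83 animals

Round 1: Briarlake=14 Cedarfen=22 Fernhollow=7 Hollowpine=17 Ironridge=9 Juniper=14 → close Cedarfen (overflow 11)
  22÷5 = 4 each, +1 to first 2
Round 2: Briarlake=19 Fernhollow=12 Hollowpine=21 Ironridge=13 Juniper=18 → close Juniper (overflow 12)
  18÷4 = 4 each, +1 to first 2
Round 3: Briarlake=24 Fernhollow=17 Hollowpine=25 Ironridge=17 → close Ironridge (overflow 11)
  17÷3 = 5 each, +1 to first 2
Round 4: Briarlake=30 Fernhollow=23 Hollowpine=30 → close Briarlake (overflow 16)
  30÷2 = 15 each, +1 to first 0
Round 5: Fernhollow=38 Hollowpine=45 → close Fernhollow (overflow 31)
  38÷1 = 38 each, +1 to first 0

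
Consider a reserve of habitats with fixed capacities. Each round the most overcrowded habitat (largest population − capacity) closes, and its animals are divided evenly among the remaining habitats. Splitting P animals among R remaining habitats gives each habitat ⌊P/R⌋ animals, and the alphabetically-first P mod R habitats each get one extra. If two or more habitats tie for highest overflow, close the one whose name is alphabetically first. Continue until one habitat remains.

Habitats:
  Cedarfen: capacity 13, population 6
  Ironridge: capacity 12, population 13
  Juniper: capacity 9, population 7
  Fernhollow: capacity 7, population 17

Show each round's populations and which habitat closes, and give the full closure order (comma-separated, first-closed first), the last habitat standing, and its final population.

Closure order: Fernhollow, Ironridge, Juniper
Last habitat: Cedarfen with 43 animals

Round 1: Cedarfen=6 Fernhollow=17 Ironridge=13 Juniper=7 → close Fernhollow (overflow 10)
  17÷3 = 5 each, +1 to first 2
Round 2: Cedarfen=12 Ironridge=19 Juniper=12 → close Ironridge (overflow 7)
  19÷2 = 9 each, +1 to first 1
Round 3: Cedarfen=22 Juniper=21 → close Juniper (overflow 12)
  21÷1 = 21 each, +1 to first 0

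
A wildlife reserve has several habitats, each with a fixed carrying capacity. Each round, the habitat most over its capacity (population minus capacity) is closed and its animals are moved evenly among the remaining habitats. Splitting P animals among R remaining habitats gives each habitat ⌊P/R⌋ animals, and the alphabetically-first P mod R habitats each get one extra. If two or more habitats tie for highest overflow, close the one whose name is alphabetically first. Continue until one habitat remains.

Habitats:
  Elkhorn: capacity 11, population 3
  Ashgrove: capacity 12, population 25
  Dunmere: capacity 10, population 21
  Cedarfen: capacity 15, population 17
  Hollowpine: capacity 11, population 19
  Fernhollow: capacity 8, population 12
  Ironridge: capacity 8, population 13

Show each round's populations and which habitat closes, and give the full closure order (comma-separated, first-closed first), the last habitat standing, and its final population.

Closure order: Ashgrove, Dunmere, Hollowpine, Ironridge, Cedarfen, Fernhollow
Last habitat: Elkhorn with 110 animals

Round 1: Ashgrove=25 Cedarfen=17 Dunmere=21 Elkhorn=3 Fernhollow=12 Hollowpine=19 Ironridge=13 → close Ashgrove (overflow 13)
  25÷6 = 4 each, +1 to first 1
Round 2: Cedarfen=22 Dunmere=25 Elkhorn=7 Fernhollow=16 Hollowpine=23 Ironridge=17 → close Dunmere (overflow 15)
  25÷5 = 5 each, +1 to first 0
Round 3: Cedarfen=27 Elkhorn=12 Fernhollow=21 Hollowpine=28 Ironridge=22 → close Hollowpine (overflow 17)
  28÷4 = 7 each, +1 to first 0
Round 4: Cedarfen=34 Elkhorn=19 Fernhollow=28 Ironridge=29 → close Ironridge (overflow 21)
  29÷3 = 9 each, +1 to first 2
Round 5: Cedarfen=44 Elkhorn=29 Fernhollow=37 → close Cedarfen (overflow 29)
  44÷2 = 22 each, +1 to first 0
Round 6: Elkhorn=51 Fernhollow=59 → close Fernhollow (overflow 51)
  59÷1 = 59 each, +1 to first 0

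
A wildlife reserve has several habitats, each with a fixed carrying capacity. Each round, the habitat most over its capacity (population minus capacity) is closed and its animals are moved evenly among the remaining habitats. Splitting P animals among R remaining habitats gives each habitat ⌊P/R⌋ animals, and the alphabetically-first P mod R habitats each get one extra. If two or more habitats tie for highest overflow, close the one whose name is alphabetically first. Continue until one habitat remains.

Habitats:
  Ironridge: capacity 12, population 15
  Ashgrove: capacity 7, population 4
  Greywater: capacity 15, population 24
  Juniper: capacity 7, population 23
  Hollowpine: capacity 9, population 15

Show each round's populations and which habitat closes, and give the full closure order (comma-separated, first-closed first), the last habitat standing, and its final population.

Closure order: Juniper, Greywater, Hollowpine, Ironridge
Last habitat: Ashgrove with 81 animals

Round 1: Ashgrove=4 Greywater=24 Hollowpine=15 Ironridge=15 Juniper=23 → close Juniper (overflow 16)
  23÷4 = 5 each, +1 to first 3
Round 2: Ashgrove=10 Greywater=30 Hollowpine=21 Ironridge=20 → close Greywater (overflow 15)
  30÷3 = 10 each, +1 to first 0
Round 3: Ashgrove=20 Hollowpine=31 Ironridge=30 → close Hollowpine (overflow 22)
  31÷2 = 15 each, +1 to first 1
Round 4: Ashgrove=36 Ironridge=45 → close Ironridge (overflow 33)
  45÷1 = 45 each, +1 to first 0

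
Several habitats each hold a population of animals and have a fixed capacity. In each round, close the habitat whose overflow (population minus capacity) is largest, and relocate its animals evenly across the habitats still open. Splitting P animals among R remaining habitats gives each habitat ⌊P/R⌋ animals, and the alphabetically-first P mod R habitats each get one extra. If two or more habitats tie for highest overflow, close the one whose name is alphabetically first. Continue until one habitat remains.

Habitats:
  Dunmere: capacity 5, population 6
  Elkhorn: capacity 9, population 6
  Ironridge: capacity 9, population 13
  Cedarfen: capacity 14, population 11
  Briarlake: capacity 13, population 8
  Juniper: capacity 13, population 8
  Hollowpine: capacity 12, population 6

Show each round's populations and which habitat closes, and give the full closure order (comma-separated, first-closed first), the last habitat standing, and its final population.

Round 1: Briarlake=8 Cedarfen=11 Dunmere=6 Elkhorn=6 Hollowpine=6 Ironridge=13 Juniper=8 → close Ironridge (overflow 4)
  13÷6 = 2 each, +1 to first 1
Round 2: Briarlake=11 Cedarfen=13 Dunmere=8 Elkhorn=8 Hollowpine=8 Juniper=10 → close Dunmere (overflow 3)
  8÷5 = 1 each, +1 to first 3
Round 3: Briarlake=13 Cedarfen=15 Elkhorn=10 Hollowpine=9 Juniper=11 → close Cedarfen (overflow 1)
  15÷4 = 3 each, +1 to first 3
Round 4: Briarlake=17 Elkhorn=14 Hollowpine=13 Juniper=14 → close Elkhorn (overflow 5)
  14÷3 = 4 each, +1 to first 2
Round 5: Briarlake=22 Hollowpine=18 Juniper=18 → close Briarlake (overflow 9)
  22÷2 = 11 each, +1 to first 0
Round 6: Hollowpine=29 Juniper=29 → close Hollowpine (overflow 17)
  29÷1 = 29 each, +1 to first 0

Closure order: Ironridge, Dunmere, Cedarfen, Elkhorn, Briarlake, Hollowpine
Last habitat: Juniper with 58 animals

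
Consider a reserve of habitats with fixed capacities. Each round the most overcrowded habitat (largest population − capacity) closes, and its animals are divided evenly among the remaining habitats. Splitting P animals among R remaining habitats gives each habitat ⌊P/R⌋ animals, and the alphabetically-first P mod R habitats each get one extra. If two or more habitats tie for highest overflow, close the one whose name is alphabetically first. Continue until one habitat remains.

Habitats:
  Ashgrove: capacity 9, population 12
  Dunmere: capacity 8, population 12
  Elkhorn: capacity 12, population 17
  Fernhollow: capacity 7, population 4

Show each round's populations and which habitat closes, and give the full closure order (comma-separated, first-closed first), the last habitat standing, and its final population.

Closure order: Elkhorn, Dunmere, Ashgrove
Last habitat: Fernhollow with 45 animals

Round 1: Ashgrove=12 Dunmere=12 Elkhorn=17 Fernhollow=4 → close Elkhorn (overflow 5)
  17÷3 = 5 each, +1 to first 2
Round 2: Ashgrove=18 Dunmere=18 Fernhollow=9 → close Dunmere (overflow 10)
  18÷2 = 9 each, +1 to first 0
Round 3: Ashgrove=27 Fernhollow=18 → close Ashgrove (overflow 18)
  27÷1 = 27 each, +1 to first 0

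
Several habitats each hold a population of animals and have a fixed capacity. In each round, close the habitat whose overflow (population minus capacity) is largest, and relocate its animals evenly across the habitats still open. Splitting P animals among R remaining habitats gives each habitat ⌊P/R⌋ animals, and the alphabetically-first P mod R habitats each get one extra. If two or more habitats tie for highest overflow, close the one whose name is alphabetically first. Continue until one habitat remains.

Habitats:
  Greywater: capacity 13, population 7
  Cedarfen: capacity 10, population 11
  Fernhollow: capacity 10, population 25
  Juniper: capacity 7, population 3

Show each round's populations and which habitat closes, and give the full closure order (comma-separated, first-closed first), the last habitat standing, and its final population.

Round 1: Cedarfen=11 Fernhollow=25 Greywater=7 Juniper=3 → close Fernhollow (overflow 15)
  25÷3 = 8 each, +1 to first 1
Round 2: Cedarfen=20 Greywater=15 Juniper=11 → close Cedarfen (overflow 10)
  20÷2 = 10 each, +1 to first 0
Round 3: Greywater=25 Juniper=21 → close Juniper (overflow 14)
  21÷1 = 21 each, +1 to first 0

Closure order: Fernhollow, Cedarfen, Juniper
Last habitat: Greywater with 46 animals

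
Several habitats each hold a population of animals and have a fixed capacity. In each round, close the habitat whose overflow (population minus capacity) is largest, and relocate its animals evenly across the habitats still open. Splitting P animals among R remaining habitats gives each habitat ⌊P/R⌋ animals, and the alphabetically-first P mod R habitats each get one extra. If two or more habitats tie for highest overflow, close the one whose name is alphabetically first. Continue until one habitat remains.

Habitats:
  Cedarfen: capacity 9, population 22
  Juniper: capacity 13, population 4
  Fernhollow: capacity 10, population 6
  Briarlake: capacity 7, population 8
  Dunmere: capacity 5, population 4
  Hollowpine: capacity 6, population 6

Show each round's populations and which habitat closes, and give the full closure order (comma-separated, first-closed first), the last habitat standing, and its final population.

Round 1: Briarlake=8 Cedarfen=22 Dunmere=4 Fernhollow=6 Hollowpine=6 Juniper=4 → close Cedarfen (overflow 13)
  22÷5 = 4 each, +1 to first 2
Round 2: Briarlake=13 Dunmere=9 Fernhollow=10 Hollowpine=10 Juniper=8 → close Briarlake (overflow 6)
  13÷4 = 3 each, +1 to first 1
Round 3: Dunmere=13 Fernhollow=13 Hollowpine=13 Juniper=11 → close Dunmere (overflow 8)
  13÷3 = 4 each, +1 to first 1
Round 4: Fernhollow=18 Hollowpine=17 Juniper=15 → close Hollowpine (overflow 11)
  17÷2 = 8 each, +1 to first 1
Round 5: Fernhollow=27 Juniper=23 → close Fernhollow (overflow 17)
  27÷1 = 27 each, +1 to first 0

Closure order: Cedarfen, Briarlake, Dunmere, Hollowpine, Fernhollow
Last habitat: Juniper with 50 animals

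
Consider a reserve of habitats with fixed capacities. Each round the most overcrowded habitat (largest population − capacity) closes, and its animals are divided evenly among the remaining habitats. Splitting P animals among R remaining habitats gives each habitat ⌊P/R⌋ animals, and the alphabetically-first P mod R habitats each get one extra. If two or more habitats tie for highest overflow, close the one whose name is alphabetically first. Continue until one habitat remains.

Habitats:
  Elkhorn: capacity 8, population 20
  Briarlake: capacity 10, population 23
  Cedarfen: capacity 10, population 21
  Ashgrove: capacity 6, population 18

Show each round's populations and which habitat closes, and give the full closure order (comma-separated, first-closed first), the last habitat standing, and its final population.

Round 1: Ashgrove=18 Briarlake=23 Cedarfen=21 Elkhorn=20 → close Briarlake (overflow 13)
  23÷3 = 7 each, +1 to first 2
Round 2: Ashgrove=26 Cedarfen=29 Elkhorn=27 → close Ashgrove (overflow 20)
  26÷2 = 13 each, +1 to first 0
Round 3: Cedarfen=42 Elkhorn=40 → close Cedarfen (overflow 32)
  42÷1 = 42 each, +1 to first 0

Closure order: Briarlake, Ashgrove, Cedarfen
Last habitat: Elkhorn with 82 animals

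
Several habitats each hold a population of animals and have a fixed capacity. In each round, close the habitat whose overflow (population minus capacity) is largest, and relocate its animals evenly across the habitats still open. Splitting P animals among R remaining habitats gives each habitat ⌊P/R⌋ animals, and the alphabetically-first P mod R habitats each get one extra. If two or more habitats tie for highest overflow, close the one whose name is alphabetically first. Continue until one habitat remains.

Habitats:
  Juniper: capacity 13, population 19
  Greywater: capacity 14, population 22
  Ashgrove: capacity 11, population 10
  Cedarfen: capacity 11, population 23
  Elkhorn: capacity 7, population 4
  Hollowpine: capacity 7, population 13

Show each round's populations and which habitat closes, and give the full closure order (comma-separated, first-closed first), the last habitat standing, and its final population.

Round 1: Ashgrove=10 Cedarfen=23 Elkhorn=4 Greywater=22 Hollowpine=13 Juniper=19 → close Cedarfen (overflow 12)
  23÷5 = 4 each, +1 to first 3
Round 2: Ashgrove=15 Elkhorn=9 Greywater=27 Hollowpine=17 Juniper=23 → close Greywater (overflow 13)
  27÷4 = 6 each, +1 to first 3
Round 3: Ashgrove=22 Elkhorn=16 Hollowpine=24 Juniper=29 → close Hollowpine (overflow 17)
  24÷3 = 8 each, +1 to first 0
Round 4: Ashgrove=30 Elkhorn=24 Juniper=37 → close Juniper (overflow 24)
  37÷2 = 18 each, +1 to first 1
Round 5: Ashgrove=49 Elkhorn=42 → close Ashgrove (overflow 38)
  49÷1 = 49 each, +1 to first 0

Closure order: Cedarfen, Greywater, Hollowpine, Juniper, Ashgrove
Last habitat: Elkhorn with 91 animals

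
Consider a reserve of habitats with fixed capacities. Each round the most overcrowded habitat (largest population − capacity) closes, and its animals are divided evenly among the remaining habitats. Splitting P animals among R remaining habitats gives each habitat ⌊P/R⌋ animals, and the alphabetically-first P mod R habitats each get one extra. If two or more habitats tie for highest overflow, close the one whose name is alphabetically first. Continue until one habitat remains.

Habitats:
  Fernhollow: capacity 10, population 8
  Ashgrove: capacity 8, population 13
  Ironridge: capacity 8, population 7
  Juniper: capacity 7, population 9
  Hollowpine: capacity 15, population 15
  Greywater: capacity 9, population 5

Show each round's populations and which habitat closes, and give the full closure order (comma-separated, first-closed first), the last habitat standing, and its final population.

Round 1: Ashgrove=13 Fernhollow=8 Greywater=5 Hollowpine=15 Ironridge=7 Juniper=9 → close Ashgrove (overflow 5)
  13÷5 = 2 each, +1 to first 3
Round 2: Fernhollow=11 Greywater=8 Hollowpine=18 Ironridge=9 Juniper=11 → close Juniper (overflow 4)
  11÷4 = 2 each, +1 to first 3
Round 3: Fernhollow=14 Greywater=11 Hollowpine=21 Ironridge=11 → close Hollowpine (overflow 6)
  21÷3 = 7 each, +1 to first 0
Round 4: Fernhollow=21 Greywater=18 Ironridge=18 → close Fernhollow (overflow 11)
  21÷2 = 10 each, +1 to first 1
Round 5: Greywater=29 Ironridge=28 → close Greywater (overflow 20)
  29÷1 = 29 each, +1 to first 0

Closure order: Ashgrove, Juniper, Hollowpine, Fernhollow, Greywater
Last habitat: Ironridge with 57 animals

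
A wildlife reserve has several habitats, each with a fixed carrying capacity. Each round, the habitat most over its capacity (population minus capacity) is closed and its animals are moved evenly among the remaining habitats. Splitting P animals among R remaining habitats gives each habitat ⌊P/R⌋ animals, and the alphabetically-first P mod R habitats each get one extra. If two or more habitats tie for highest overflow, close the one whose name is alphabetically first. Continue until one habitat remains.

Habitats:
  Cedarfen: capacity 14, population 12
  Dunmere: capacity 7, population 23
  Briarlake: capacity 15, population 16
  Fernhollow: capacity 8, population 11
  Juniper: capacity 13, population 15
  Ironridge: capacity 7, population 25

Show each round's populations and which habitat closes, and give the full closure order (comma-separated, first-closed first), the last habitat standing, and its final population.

Round 1: Briarlake=16 Cedarfen=12 Dunmere=23 Fernhollow=11 Ironridge=25 Juniper=15 → close Ironridge (overflow 18)
  25÷5 = 5 each, +1 to first 0
Round 2: Briarlake=21 Cedarfen=17 Dunmere=28 Fernhollow=16 Juniper=20 → close Dunmere (overflow 21)
  28÷4 = 7 each, +1 to first 0
Round 3: Briarlake=28 Cedarfen=24 Fernhollow=23 Juniper=27 → close Fernhollow (overflow 15)
  23÷3 = 7 each, +1 to first 2
Round 4: Briarlake=36 Cedarfen=32 Juniper=34 → close Briarlake (overflow 21)
  36÷2 = 18 each, +1 to first 0
Round 5: Cedarfen=50 Juniper=52 → close Juniper (overflow 39)
  52÷1 = 52 each, +1 to first 0

Closure order: Ironridge, Dunmere, Fernhollow, Briarlake, Juniper
Last habitat: Cedarfen with 102 animals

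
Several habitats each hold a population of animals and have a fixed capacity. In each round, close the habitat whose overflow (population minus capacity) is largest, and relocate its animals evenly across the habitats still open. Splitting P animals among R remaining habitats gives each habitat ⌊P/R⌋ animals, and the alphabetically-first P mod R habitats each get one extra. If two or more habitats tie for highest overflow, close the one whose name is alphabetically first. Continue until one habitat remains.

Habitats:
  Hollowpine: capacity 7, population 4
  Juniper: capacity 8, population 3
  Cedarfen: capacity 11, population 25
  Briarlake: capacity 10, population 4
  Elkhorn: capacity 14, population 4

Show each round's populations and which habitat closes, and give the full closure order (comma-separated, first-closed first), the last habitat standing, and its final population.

Closure order: Cedarfen, Hollowpine, Briarlake, Juniper
Last habitat: Elkhorn with 40 animals

Round 1: Briarlake=4 Cedarfen=25 Elkhorn=4 Hollowpine=4 Juniper=3 → close Cedarfen (overflow 14)
  25÷4 = 6 each, +1 to first 1
Round 2: Briarlake=11 Elkhorn=10 Hollowpine=10 Juniper=9 → close Hollowpine (overflow 3)
  10÷3 = 3 each, +1 to first 1
Round 3: Briarlake=15 Elkhorn=13 Juniper=12 → close Briarlake (overflow 5)
  15÷2 = 7 each, +1 to first 1
Round 4: Elkhorn=21 Juniper=19 → close Juniper (overflow 11)
  19÷1 = 19 each, +1 to first 0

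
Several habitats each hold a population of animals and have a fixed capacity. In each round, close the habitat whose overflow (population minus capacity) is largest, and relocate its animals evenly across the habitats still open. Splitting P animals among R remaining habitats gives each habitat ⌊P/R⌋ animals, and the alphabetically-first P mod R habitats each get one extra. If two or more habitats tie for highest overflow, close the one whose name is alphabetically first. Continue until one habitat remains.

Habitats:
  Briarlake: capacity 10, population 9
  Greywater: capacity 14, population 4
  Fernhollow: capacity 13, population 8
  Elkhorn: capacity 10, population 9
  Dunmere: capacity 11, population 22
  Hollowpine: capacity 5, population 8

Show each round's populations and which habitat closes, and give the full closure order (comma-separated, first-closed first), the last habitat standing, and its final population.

Closure order: Dunmere, Hollowpine, Briarlake, Elkhorn, Fernhollow
Last habitat: Greywater with 60 animals

Round 1: Briarlake=9 Dunmere=22 Elkhorn=9 Fernhollow=8 Greywater=4 Hollowpine=8 → close Dunmere (overflow 11)
  22÷5 = 4 each, +1 to first 2
Round 2: Briarlake=14 Elkhorn=14 Fernhollow=12 Greywater=8 Hollowpine=12 → close Hollowpine (overflow 7)
  12÷4 = 3 each, +1 to first 0
Round 3: Briarlake=17 Elkhorn=17 Fernhollow=15 Greywater=11 → close Briarlake (overflow 7)
  17÷3 = 5 each, +1 to first 2
Round 4: Elkhorn=23 Fernhollow=21 Greywater=16 → close Elkhorn (overflow 13)
  23÷2 = 11 each, +1 to first 1
Round 5: Fernhollow=33 Greywater=27 → close Fernhollow (overflow 20)
  33÷1 = 33 each, +1 to first 0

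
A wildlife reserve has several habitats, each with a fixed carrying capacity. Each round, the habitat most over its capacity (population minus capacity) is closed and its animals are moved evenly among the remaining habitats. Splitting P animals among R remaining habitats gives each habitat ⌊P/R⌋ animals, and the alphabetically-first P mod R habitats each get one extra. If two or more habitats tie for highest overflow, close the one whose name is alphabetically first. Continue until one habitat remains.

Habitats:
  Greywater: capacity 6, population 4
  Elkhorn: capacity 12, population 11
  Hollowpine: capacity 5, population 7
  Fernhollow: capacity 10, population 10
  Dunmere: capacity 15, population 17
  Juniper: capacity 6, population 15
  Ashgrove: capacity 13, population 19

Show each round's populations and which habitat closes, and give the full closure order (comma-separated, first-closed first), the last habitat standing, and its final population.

Closure order: Juniper, Ashgrove, Dunmere, Elkhorn, Hollowpine, Fernhollow
Last habitat: Greywater with 83 animals

Round 1: Ashgrove=19 Dunmere=17 Elkhorn=11 Fernhollow=10 Greywater=4 Hollowpine=7 Juniper=15 → close Juniper (overflow 9)
  15÷6 = 2 each, +1 to first 3
Round 2: Ashgrove=22 Dunmere=20 Elkhorn=14 Fernhollow=12 Greywater=6 Hollowpine=9 → close Ashgrove (overflow 9)
  22÷5 = 4 each, +1 to first 2
Round 3: Dunmere=25 Elkhorn=19 Fernhollow=16 Greywater=10 Hollowpine=13 → close Dunmere (overflow 10)
  25÷4 = 6 each, +1 to first 1
Round 4: Elkhorn=26 Fernhollow=22 Greywater=16 Hollowpine=19 → close Elkhorn (overflow 14)
  26÷3 = 8 each, +1 to first 2
Round 5: Fernhollow=31 Greywater=25 Hollowpine=27 → close Hollowpine (overflow 22)
  27÷2 = 13 each, +1 to first 1
Round 6: Fernhollow=45 Greywater=38 → close Fernhollow (overflow 35)
  45÷1 = 45 each, +1 to first 0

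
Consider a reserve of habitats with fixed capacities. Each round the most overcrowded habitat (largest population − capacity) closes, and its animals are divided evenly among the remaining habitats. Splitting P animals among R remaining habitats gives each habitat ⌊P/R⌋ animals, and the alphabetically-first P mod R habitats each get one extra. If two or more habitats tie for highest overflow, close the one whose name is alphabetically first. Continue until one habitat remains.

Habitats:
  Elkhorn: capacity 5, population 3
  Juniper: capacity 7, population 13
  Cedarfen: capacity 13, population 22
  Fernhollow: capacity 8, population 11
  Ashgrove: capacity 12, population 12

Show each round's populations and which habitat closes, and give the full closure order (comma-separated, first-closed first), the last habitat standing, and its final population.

Closure order: Cedarfen, Juniper, Fernhollow, Ashgrove
Last habitat: Elkhorn with 61 animals

Round 1: Ashgrove=12 Cedarfen=22 Elkhorn=3 Fernhollow=11 Juniper=13 → close Cedarfen (overflow 9)
  22÷4 = 5 each, +1 to first 2
Round 2: Ashgrove=18 Elkhorn=9 Fernhollow=16 Juniper=18 → close Juniper (overflow 11)
  18÷3 = 6 each, +1 to first 0
Round 3: Ashgrove=24 Elkhorn=15 Fernhollow=22 → close Fernhollow (overflow 14)
  22÷2 = 11 each, +1 to first 0
Round 4: Ashgrove=35 Elkhorn=26 → close Ashgrove (overflow 23)
  35÷1 = 35 each, +1 to first 0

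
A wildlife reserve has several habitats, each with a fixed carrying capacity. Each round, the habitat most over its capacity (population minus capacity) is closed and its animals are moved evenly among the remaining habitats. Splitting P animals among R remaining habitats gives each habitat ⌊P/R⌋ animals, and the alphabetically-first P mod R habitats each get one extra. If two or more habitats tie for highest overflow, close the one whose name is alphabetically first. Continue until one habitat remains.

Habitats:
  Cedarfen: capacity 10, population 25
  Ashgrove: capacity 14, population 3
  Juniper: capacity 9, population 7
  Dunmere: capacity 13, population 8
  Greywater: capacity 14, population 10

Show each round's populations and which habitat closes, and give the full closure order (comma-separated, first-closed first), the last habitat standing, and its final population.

Closure order: Cedarfen, Juniper, Greywater, Dunmere
Last habitat: Ashgrove with 53 animals

Round 1: Ashgrove=3 Cedarfen=25 Dunmere=8 Greywater=10 Juniper=7 → close Cedarfen (overflow 15)
  25÷4 = 6 each, +1 to first 1
Round 2: Ashgrove=10 Dunmere=14 Greywater=16 Juniper=13 → close Juniper (overflow 4)
  13÷3 = 4 each, +1 to first 1
Round 3: Ashgrove=15 Dunmere=18 Greywater=20 → close Greywater (overflow 6)
  20÷2 = 10 each, +1 to first 0
Round 4: Ashgrove=25 Dunmere=28 → close Dunmere (overflow 15)
  28÷1 = 28 each, +1 to first 0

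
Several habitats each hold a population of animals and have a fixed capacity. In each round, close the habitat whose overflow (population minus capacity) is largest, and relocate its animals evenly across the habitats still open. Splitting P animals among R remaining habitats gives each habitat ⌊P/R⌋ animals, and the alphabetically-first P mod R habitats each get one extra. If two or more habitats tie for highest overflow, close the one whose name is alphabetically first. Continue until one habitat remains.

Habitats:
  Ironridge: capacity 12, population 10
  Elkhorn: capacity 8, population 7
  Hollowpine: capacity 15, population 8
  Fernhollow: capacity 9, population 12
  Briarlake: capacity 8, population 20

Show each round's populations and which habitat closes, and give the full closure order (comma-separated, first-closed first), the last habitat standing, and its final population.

Closure order: Briarlake, Fernhollow, Elkhorn, Ironridge
Last habitat: Hollowpine with 57 animals

Round 1: Briarlake=20 Elkhorn=7 Fernhollow=12 Hollowpine=8 Ironridge=10 → close Briarlake (overflow 12)
  20÷4 = 5 each, +1 to first 0
Round 2: Elkhorn=12 Fernhollow=17 Hollowpine=13 Ironridge=15 → close Fernhollow (overflow 8)
  17÷3 = 5 each, +1 to first 2
Round 3: Elkhorn=18 Hollowpine=19 Ironridge=20 → close Elkhorn (overflow 10)
  18÷2 = 9 each, +1 to first 0
Round 4: Hollowpine=28 Ironridge=29 → close Ironridge (overflow 17)
  29÷1 = 29 each, +1 to first 0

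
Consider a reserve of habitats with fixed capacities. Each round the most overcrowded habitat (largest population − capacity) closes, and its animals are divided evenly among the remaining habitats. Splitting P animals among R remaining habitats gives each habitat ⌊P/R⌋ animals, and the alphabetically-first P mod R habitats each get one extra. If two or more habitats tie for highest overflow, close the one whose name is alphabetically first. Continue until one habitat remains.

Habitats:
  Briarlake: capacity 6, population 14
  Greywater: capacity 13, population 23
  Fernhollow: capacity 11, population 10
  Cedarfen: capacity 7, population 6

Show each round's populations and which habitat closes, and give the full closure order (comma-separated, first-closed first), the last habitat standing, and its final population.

Round 1: Briarlake=14 Cedarfen=6 Fernhollow=10 Greywater=23 → close Greywater (overflow 10)
  23÷3 = 7 each, +1 to first 2
Round 2: Briarlake=22 Cedarfen=14 Fernhollow=17 → close Briarlake (overflow 16)
  22÷2 = 11 each, +1 to first 0
Round 3: Cedarfen=25 Fernhollow=28 → close Cedarfen (overflow 18)
  25÷1 = 25 each, +1 to first 0

Closure order: Greywater, Briarlake, Cedarfen
Last habitat: Fernhollow with 53 animals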